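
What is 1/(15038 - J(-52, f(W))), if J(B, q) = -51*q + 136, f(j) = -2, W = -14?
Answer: 1/14800 ≈ 6.7568e-5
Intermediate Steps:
J(B, q) = 136 - 51*q
1/(15038 - J(-52, f(W))) = 1/(15038 - (136 - 51*(-2))) = 1/(15038 - (136 + 102)) = 1/(15038 - 1*238) = 1/(15038 - 238) = 1/14800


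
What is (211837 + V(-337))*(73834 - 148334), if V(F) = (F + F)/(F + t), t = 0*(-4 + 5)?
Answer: -15782005500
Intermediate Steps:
t = 0 (t = 0*1 = 0)
V(F) = 2 (V(F) = (F + F)/(F + 0) = (2*F)/F = 2)
(211837 + V(-337))*(73834 - 148334) = (211837 + 2)*(73834 - 148334) = 211839*(-74500) = -15782005500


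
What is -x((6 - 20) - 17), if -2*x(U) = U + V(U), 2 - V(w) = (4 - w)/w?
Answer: -432/31 ≈ -13.935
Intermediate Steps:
V(w) = 2 - (4 - w)/w
x(U) = -3/2 + 2/U - U/2 (x(U) = -(U + (3 - 4/U))/2 = -(3 + U - 4/U)/2 = -3/2 + 2/U - U/2)
-x((6 - 20) - 17) = -(-3/2 + 2/((6 - 20) - 17) - ((6 - 20) - 17)/2) = -(-3/2 + 2/(-14 - 17) - (-14 - 17)/2) = -(-3/2 + 2/(-31) - ½*(-31)) = -(-3/2 + 2*(-1/31) + 31/2) = -(-3/2 - 2/31 + 31/2) = -1*432/31 = -432/31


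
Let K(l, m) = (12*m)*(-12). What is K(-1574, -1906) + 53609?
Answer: 328073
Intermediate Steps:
K(l, m) = -144*m
K(-1574, -1906) + 53609 = -144*(-1906) + 53609 = 274464 + 53609 = 328073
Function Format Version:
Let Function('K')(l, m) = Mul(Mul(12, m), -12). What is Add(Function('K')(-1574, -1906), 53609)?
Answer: 328073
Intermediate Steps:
Function('K')(l, m) = Mul(-144, m)
Add(Function('K')(-1574, -1906), 53609) = Add(Mul(-144, -1906), 53609) = Add(274464, 53609) = 328073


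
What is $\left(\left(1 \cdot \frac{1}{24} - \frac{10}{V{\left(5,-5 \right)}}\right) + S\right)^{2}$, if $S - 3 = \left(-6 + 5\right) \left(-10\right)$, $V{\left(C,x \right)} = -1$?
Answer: $\frac{305809}{576} \approx 530.92$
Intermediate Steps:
$S = 13$ ($S = 3 + \left(-6 + 5\right) \left(-10\right) = 3 - -10 = 3 + 10 = 13$)
$\left(\left(1 \cdot \frac{1}{24} - \frac{10}{V{\left(5,-5 \right)}}\right) + S\right)^{2} = \left(\left(1 \cdot \frac{1}{24} - \frac{10}{-1}\right) + 13\right)^{2} = \left(\left(1 \cdot \frac{1}{24} - -10\right) + 13\right)^{2} = \left(\left(\frac{1}{24} + 10\right) + 13\right)^{2} = \left(\frac{241}{24} + 13\right)^{2} = \left(\frac{553}{24}\right)^{2} = \frac{305809}{576}$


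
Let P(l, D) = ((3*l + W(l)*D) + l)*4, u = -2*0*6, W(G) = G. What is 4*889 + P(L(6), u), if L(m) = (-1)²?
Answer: 3572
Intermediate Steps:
L(m) = 1
u = 0 (u = 0*6 = 0)
P(l, D) = 16*l + 4*D*l (P(l, D) = ((3*l + l*D) + l)*4 = ((3*l + D*l) + l)*4 = (4*l + D*l)*4 = 16*l + 4*D*l)
4*889 + P(L(6), u) = 4*889 + 4*1*(4 + 0) = 3556 + 4*1*4 = 3556 + 16 = 3572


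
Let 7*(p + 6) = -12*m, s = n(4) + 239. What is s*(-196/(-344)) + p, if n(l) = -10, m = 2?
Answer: 72871/602 ≈ 121.05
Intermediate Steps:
s = 229 (s = -10 + 239 = 229)
p = -66/7 (p = -6 + (-12*2)/7 = -6 + (⅐)*(-24) = -6 - 24/7 = -66/7 ≈ -9.4286)
s*(-196/(-344)) + p = 229*(-196/(-344)) - 66/7 = 229*(-196*(-1/344)) - 66/7 = 229*(49/86) - 66/7 = 11221/86 - 66/7 = 72871/602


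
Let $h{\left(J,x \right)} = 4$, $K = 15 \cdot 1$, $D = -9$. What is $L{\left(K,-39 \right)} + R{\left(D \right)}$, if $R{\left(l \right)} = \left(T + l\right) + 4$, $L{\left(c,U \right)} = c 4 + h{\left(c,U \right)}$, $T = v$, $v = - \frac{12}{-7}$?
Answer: $\frac{425}{7} \approx 60.714$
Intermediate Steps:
$K = 15$
$v = \frac{12}{7}$ ($v = \left(-12\right) \left(- \frac{1}{7}\right) = \frac{12}{7} \approx 1.7143$)
$T = \frac{12}{7} \approx 1.7143$
$L{\left(c,U \right)} = 4 + 4 c$ ($L{\left(c,U \right)} = c 4 + 4 = 4 c + 4 = 4 + 4 c$)
$R{\left(l \right)} = \frac{40}{7} + l$ ($R{\left(l \right)} = \left(\frac{12}{7} + l\right) + 4 = \frac{40}{7} + l$)
$L{\left(K,-39 \right)} + R{\left(D \right)} = \left(4 + 4 \cdot 15\right) + \left(\frac{40}{7} - 9\right) = \left(4 + 60\right) - \frac{23}{7} = 64 - \frac{23}{7} = \frac{425}{7}$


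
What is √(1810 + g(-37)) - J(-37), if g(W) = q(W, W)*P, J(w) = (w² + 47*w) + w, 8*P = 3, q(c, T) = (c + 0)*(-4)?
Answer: 407 + √7462/2 ≈ 450.19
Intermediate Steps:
q(c, T) = -4*c (q(c, T) = c*(-4) = -4*c)
P = 3/8 (P = (⅛)*3 = 3/8 ≈ 0.37500)
J(w) = w² + 48*w
g(W) = -3*W/2 (g(W) = -4*W*(3/8) = -3*W/2)
√(1810 + g(-37)) - J(-37) = √(1810 - 3/2*(-37)) - (-37)*(48 - 37) = √(1810 + 111/2) - (-37)*11 = √(3731/2) - 1*(-407) = √7462/2 + 407 = 407 + √7462/2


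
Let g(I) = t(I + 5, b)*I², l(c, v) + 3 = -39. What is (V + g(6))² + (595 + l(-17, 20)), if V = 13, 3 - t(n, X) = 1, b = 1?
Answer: 7778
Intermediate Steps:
t(n, X) = 2 (t(n, X) = 3 - 1*1 = 3 - 1 = 2)
l(c, v) = -42 (l(c, v) = -3 - 39 = -42)
g(I) = 2*I²
(V + g(6))² + (595 + l(-17, 20)) = (13 + 2*6²)² + (595 - 42) = (13 + 2*36)² + 553 = (13 + 72)² + 553 = 85² + 553 = 7225 + 553 = 7778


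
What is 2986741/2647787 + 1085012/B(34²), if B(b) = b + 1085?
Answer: 2879573955025/5933690667 ≈ 485.29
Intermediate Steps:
B(b) = 1085 + b
2986741/2647787 + 1085012/B(34²) = 2986741/2647787 + 1085012/(1085 + 34²) = 2986741*(1/2647787) + 1085012/(1085 + 1156) = 2986741/2647787 + 1085012/2241 = 2879573955025/5933690667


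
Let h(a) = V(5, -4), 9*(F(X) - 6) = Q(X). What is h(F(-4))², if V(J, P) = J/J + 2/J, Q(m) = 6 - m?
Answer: 49/25 ≈ 1.9600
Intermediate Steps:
F(X) = 20/3 - X/9 (F(X) = 6 + (6 - X)/9 = 6 + (⅔ - X/9) = 20/3 - X/9)
V(J, P) = 1 + 2/J
h(a) = 7/5 (h(a) = (2 + 5)/5 = (⅕)*7 = 7/5)
h(F(-4))² = (7/5)² = 49/25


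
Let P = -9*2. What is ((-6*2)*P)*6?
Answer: 1296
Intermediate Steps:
P = -18
((-6*2)*P)*6 = (-6*2*(-18))*6 = -12*(-18)*6 = 216*6 = 1296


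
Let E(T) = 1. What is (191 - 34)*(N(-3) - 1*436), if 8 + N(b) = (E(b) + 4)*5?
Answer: -65783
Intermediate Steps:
N(b) = 17 (N(b) = -8 + (1 + 4)*5 = -8 + 5*5 = -8 + 25 = 17)
(191 - 34)*(N(-3) - 1*436) = (191 - 34)*(17 - 1*436) = 157*(17 - 436) = 157*(-419) = -65783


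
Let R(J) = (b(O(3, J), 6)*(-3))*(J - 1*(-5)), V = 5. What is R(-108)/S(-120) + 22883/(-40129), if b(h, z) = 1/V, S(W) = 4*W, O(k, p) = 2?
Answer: -22439687/32103200 ≈ -0.69899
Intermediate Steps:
b(h, z) = 1/5
R(J) = -3 - 3*J/5 (R(J) = ((1/5)*(-3))*(J - 1*(-5)) = -3*(J + 5)/5 = -3*(5 + J)/5 = -3 - 3*J/5)
R(-108)/S(-120) + 22883/(-40129) = (-3 - 3/5*(-108))/((4*(-120))) + 22883/(-40129) = (-3 + 324/5)/(-480) + 22883*(-1/40129) = (309/5)*(-1/480) - 22883/40129 = -103/800 - 22883/40129 = -22439687/32103200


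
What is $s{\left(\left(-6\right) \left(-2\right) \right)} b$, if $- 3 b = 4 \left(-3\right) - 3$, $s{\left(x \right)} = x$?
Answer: $60$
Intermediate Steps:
$b = 5$ ($b = - \frac{4 \left(-3\right) - 3}{3} = - \frac{-12 - 3}{3} = \left(- \frac{1}{3}\right) \left(-15\right) = 5$)
$s{\left(\left(-6\right) \left(-2\right) \right)} b = \left(-6\right) \left(-2\right) 5 = 12 \cdot 5 = 60$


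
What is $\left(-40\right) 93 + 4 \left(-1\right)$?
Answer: $-3724$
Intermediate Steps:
$\left(-40\right) 93 + 4 \left(-1\right) = -3720 - 4 = -3724$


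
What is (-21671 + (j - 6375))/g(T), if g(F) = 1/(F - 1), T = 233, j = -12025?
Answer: -9296472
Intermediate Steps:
g(F) = 1/(-1 + F)
(-21671 + (j - 6375))/g(T) = (-21671 + (-12025 - 6375))/(1/(-1 + 233)) = (-21671 - 18400)/(1/232) = -40071/1/232 = -40071*232 = -9296472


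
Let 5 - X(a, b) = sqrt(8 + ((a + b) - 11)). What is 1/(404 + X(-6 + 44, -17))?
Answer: 409/167263 + 3*sqrt(2)/167263 ≈ 0.0024706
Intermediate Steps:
X(a, b) = 5 - sqrt(-3 + a + b) (X(a, b) = 5 - sqrt(8 + ((a + b) - 11)) = 5 - sqrt(8 + (-11 + a + b)) = 5 - sqrt(-3 + a + b))
1/(404 + X(-6 + 44, -17)) = 1/(404 + (5 - sqrt(-3 + (-6 + 44) - 17))) = 1/(404 + (5 - sqrt(-3 + 38 - 17))) = 1/(404 + (5 - sqrt(18))) = 1/(404 + (5 - 3*sqrt(2))) = 1/(409 - 3*sqrt(2))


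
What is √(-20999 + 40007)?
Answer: 24*√33 ≈ 137.87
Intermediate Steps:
√(-20999 + 40007) = √19008 = 24*√33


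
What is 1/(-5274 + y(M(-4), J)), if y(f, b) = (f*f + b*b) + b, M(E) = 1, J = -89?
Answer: 1/2559 ≈ 0.00039078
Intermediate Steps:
y(f, b) = b + b**2 + f**2 (y(f, b) = (f**2 + b**2) + b = (b**2 + f**2) + b = b + b**2 + f**2)
1/(-5274 + y(M(-4), J)) = 1/(-5274 + (-89 + (-89)**2 + 1**2)) = 1/(-5274 + (-89 + 7921 + 1)) = 1/(-5274 + 7833) = 1/2559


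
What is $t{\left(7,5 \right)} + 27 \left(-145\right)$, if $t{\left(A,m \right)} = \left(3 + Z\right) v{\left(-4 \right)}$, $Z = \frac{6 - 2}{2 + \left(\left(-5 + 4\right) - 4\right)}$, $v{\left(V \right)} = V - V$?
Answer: $-3915$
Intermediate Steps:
$v{\left(V \right)} = 0$
$Z = - \frac{4}{3}$ ($Z = \frac{4}{2 - 5} = \frac{4}{-3} = 4 \left(- \frac{1}{3}\right) = - \frac{4}{3} \approx -1.3333$)
$t{\left(A,m \right)} = 0$ ($t{\left(A,m \right)} = \left(3 - \frac{4}{3}\right) 0 = \frac{5}{3} \cdot 0 = 0$)
$t{\left(7,5 \right)} + 27 \left(-145\right) = 0 + 27 \left(-145\right) = 0 - 3915 = -3915$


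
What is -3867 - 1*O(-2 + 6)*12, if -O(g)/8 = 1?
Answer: -3771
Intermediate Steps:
O(g) = -8 (O(g) = -8*1 = -8)
-3867 - 1*O(-2 + 6)*12 = -3867 - 1*(-8)*12 = -3867 - (-8)*12 = -3867 - 1*(-96) = -3867 + 96 = -3771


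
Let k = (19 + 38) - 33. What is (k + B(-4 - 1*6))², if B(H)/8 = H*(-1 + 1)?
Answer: 576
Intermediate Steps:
k = 24 (k = 57 - 33 = 24)
B(H) = 0 (B(H) = 8*(H*(-1 + 1)) = 8*(H*0) = 8*0 = 0)
(k + B(-4 - 1*6))² = (24 + 0)² = 24² = 576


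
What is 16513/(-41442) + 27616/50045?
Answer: 318069187/2073964890 ≈ 0.15336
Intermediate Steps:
16513/(-41442) + 27616/50045 = 16513*(-1/41442) + 27616*(1/50045) = -16513/41442 + 27616/50045 = 318069187/2073964890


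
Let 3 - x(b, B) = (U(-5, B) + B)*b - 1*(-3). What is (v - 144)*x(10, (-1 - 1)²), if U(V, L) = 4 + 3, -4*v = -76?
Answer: 13750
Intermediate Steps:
v = 19 (v = -¼*(-76) = 19)
U(V, L) = 7
x(b, B) = -b*(7 + B) (x(b, B) = 3 - ((7 + B)*b - 1*(-3)) = 3 - (b*(7 + B) + 3) = 3 - (3 + b*(7 + B)) = 3 + (-3 - b*(7 + B)) = -b*(7 + B))
(v - 144)*x(10, (-1 - 1)²) = (19 - 144)*(-1*10*(7 + (-1 - 1)²)) = -(-125)*10*(7 + (-2)²) = -(-125)*10*(7 + 4) = -(-125)*10*11 = -125*(-110) = 13750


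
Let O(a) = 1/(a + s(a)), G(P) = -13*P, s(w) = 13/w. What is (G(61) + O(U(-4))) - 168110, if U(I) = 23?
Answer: -91545403/542 ≈ -1.6890e+5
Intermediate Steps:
O(a) = 1/(a + 13/a)
(G(61) + O(U(-4))) - 168110 = (-13*61 + 23/(13 + 23²)) - 168110 = (-793 + 23/(13 + 529)) - 168110 = (-793 + 23/542) - 168110 = -429783/542 - 168110 = -91545403/542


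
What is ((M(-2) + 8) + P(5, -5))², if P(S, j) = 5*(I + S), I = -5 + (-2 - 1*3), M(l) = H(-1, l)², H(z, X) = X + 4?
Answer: 169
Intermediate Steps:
H(z, X) = 4 + X
M(l) = (4 + l)²
I = -10 (I = -5 + (-2 - 3) = -5 - 5 = -10)
P(S, j) = -50 + 5*S (P(S, j) = 5*(-10 + S) = -50 + 5*S)
((M(-2) + 8) + P(5, -5))² = (((4 - 2)² + 8) + (-50 + 5*5))² = ((2² + 8) + (-50 + 25))² = ((4 + 8) - 25)² = (12 - 25)² = (-13)² = 169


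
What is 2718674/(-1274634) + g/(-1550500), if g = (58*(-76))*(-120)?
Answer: -122238360941/49408000425 ≈ -2.4741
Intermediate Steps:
g = 528960 (g = -4408*(-120) = 528960)
2718674/(-1274634) + g/(-1550500) = 2718674/(-1274634) + 528960/(-1550500) = 2718674*(-1/1274634) + 528960*(-1/1550500) = -1359337/637317 - 26448/77525 = -122238360941/49408000425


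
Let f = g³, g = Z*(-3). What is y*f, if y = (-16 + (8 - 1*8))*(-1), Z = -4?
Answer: 27648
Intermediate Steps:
g = 12 (g = -4*(-3) = 12)
f = 1728 (f = 12³ = 1728)
y = 16 (y = (-16 + (8 - 8))*(-1) = (-16 + 0)*(-1) = -16*(-1) = 16)
y*f = 16*1728 = 27648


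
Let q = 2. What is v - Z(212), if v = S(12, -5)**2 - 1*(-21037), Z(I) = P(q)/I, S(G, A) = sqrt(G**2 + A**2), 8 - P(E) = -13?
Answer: 4495651/212 ≈ 21206.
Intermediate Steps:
P(E) = 21 (P(E) = 8 - 1*(-13) = 8 + 13 = 21)
S(G, A) = sqrt(A**2 + G**2)
Z(I) = 21/I
v = 21206 (v = (sqrt((-5)**2 + 12**2))**2 - 1*(-21037) = (sqrt(25 + 144))**2 + 21037 = (sqrt(169))**2 + 21037 = 13**2 + 21037 = 169 + 21037 = 21206)
v - Z(212) = 21206 - 21/212 = 4495651/212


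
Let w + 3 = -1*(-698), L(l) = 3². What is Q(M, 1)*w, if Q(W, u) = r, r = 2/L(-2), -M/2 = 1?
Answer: 1390/9 ≈ 154.44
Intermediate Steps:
L(l) = 9
w = 695 (w = -3 - 1*(-698) = -3 + 698 = 695)
M = -2 (M = -2*1 = -2)
r = 2/9 ≈ 0.22222
Q(W, u) = 2/9
Q(M, 1)*w = (2/9)*695 = 1390/9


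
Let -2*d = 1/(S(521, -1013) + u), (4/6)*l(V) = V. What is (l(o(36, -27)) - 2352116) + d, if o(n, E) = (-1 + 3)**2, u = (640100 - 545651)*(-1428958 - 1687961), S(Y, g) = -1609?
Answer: -1384874781239492799/588779768480 ≈ -2.3521e+6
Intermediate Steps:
u = -294389882631 (u = 94449*(-3116919) = -294389882631)
o(n, E) = 4 (o(n, E) = 2**2 = 4)
l(V) = 3*V/2
d = 1/588779768480 (d = -1/(2*(-1609 - 294389882631)) = -1/2/(-294389884240) = -1/2*(-1/294389884240) = 1/588779768480 ≈ 1.6984e-12)
(l(o(36, -27)) - 2352116) + d = ((3/2)*4 - 2352116) + 1/588779768480 = (6 - 2352116) + 1/588779768480 = -2352110 + 1/588779768480 = -1384874781239492799/588779768480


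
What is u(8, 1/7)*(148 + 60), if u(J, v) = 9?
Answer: 1872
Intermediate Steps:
u(8, 1/7)*(148 + 60) = 9*(148 + 60) = 9*208 = 1872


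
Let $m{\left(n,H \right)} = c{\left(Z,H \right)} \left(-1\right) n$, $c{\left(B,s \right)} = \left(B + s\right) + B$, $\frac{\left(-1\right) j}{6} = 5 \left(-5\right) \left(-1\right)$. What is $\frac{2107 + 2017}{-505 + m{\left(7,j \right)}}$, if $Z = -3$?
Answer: $\frac{4124}{587} \approx 7.0256$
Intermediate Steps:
$j = -150$ ($j = - 6 \cdot 5 \left(-5\right) \left(-1\right) = - 6 \left(\left(-25\right) \left(-1\right)\right) = \left(-6\right) 25 = -150$)
$c{\left(B,s \right)} = s + 2 B$
$m{\left(n,H \right)} = n \left(6 - H\right)$ ($m{\left(n,H \right)} = \left(H + 2 \left(-3\right)\right) \left(-1\right) n = \left(H - 6\right) \left(-1\right) n = \left(-6 + H\right) \left(-1\right) n = \left(6 - H\right) n = n \left(6 - H\right)$)
$\frac{2107 + 2017}{-505 + m{\left(7,j \right)}} = \frac{2107 + 2017}{-505 + 7 \left(6 - -150\right)} = \frac{4124}{-505 + 7 \left(6 + 150\right)} = \frac{4124}{-505 + 7 \cdot 156} = \frac{4124}{-505 + 1092} = \frac{4124}{587}$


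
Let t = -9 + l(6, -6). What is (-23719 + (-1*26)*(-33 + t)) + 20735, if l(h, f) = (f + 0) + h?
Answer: -1892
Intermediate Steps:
l(h, f) = f + h
t = -9 (t = -9 + (-6 + 6) = -9 + 0 = -9)
(-23719 + (-1*26)*(-33 + t)) + 20735 = (-23719 + (-1*26)*(-33 - 9)) + 20735 = (-23719 - 26*(-42)) + 20735 = (-23719 + 1092) + 20735 = -22627 + 20735 = -1892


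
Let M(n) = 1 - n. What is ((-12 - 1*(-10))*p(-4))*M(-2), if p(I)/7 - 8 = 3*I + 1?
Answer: 126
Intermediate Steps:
p(I) = 63 + 21*I (p(I) = 56 + 7*(3*I + 1) = 56 + 7*(1 + 3*I) = 56 + (7 + 21*I) = 63 + 21*I)
((-12 - 1*(-10))*p(-4))*M(-2) = ((-12 - 1*(-10))*(63 + 21*(-4)))*(1 - 1*(-2)) = ((-12 + 10)*(63 - 84))*(1 + 2) = -2*(-21)*3 = 42*3 = 126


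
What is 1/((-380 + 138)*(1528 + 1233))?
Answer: -1/668162 ≈ -1.4966e-6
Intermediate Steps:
1/((-380 + 138)*(1528 + 1233)) = 1/(-242*2761) = 1/(-668162) = -1/668162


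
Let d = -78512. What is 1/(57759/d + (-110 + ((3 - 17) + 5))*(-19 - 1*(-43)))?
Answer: -78512/224288031 ≈ -0.00035005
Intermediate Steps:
1/(57759/d + (-110 + ((3 - 17) + 5))*(-19 - 1*(-43))) = 1/(57759/(-78512) + (-110 + ((3 - 17) + 5))*(-19 - 1*(-43))) = 1/(57759*(-1/78512) + (-110 + (-14 + 5))*(-19 + 43)) = 1/(-57759/78512 + (-110 - 9)*24) = 1/(-57759/78512 - 119*24) = 1/(-57759/78512 - 2856) = 1/(-224288031/78512) = -78512/224288031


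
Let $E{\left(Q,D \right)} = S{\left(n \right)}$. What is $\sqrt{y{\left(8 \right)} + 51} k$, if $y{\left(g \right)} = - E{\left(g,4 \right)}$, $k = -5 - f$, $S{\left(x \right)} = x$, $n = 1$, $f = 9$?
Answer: $- 70 \sqrt{2} \approx -98.995$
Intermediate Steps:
$k = -14$ ($k = -5 - 9 = -14$)
$E{\left(Q,D \right)} = 1$
$y{\left(g \right)} = -1$ ($y{\left(g \right)} = \left(-1\right) 1 = -1$)
$\sqrt{y{\left(8 \right)} + 51} k = \sqrt{-1 + 51} \left(-14\right) = \sqrt{50} \left(-14\right) = 5 \sqrt{2} \left(-14\right) = - 70 \sqrt{2}$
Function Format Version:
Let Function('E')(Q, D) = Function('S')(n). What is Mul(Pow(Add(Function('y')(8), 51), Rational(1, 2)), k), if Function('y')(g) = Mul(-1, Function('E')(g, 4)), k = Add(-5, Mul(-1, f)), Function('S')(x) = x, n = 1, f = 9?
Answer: Mul(-70, Pow(2, Rational(1, 2))) ≈ -98.995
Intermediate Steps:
k = -14 (k = Add(-5, Mul(-1, 9)) = Add(-5, -9) = -14)
Function('E')(Q, D) = 1
Function('y')(g) = -1 (Function('y')(g) = Mul(-1, 1) = -1)
Mul(Pow(Add(Function('y')(8), 51), Rational(1, 2)), k) = Mul(Pow(Add(-1, 51), Rational(1, 2)), -14) = Mul(Pow(50, Rational(1, 2)), -14) = Mul(Mul(5, Pow(2, Rational(1, 2))), -14) = Mul(-70, Pow(2, Rational(1, 2)))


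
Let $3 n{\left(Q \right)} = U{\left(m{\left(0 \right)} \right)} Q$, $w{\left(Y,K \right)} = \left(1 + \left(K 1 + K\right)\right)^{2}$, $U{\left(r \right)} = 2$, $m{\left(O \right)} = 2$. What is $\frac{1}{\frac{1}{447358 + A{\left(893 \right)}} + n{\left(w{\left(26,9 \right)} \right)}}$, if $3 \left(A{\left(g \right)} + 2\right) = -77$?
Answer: $\frac{4025973}{968917511} \approx 0.0041551$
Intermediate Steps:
$w{\left(Y,K \right)} = \left(1 + 2 K\right)^{2}$ ($w{\left(Y,K \right)} = \left(1 + \left(K + K\right)\right)^{2} = \left(1 + 2 K\right)^{2}$)
$n{\left(Q \right)} = \frac{2 Q}{3}$
$A{\left(g \right)} = - \frac{83}{3}$ ($A{\left(g \right)} = -2 + \frac{1}{3} \left(-77\right) = -2 - \frac{77}{3} = - \frac{83}{3}$)
$\frac{1}{\frac{1}{447358 + A{\left(893 \right)}} + n{\left(w{\left(26,9 \right)} \right)}} = \frac{1}{\frac{1}{447358 - \frac{83}{3}} + \frac{2 \left(1 + 2 \cdot 9\right)^{2}}{3}} = \frac{1}{\frac{1}{\frac{1341991}{3}} + \frac{2 \left(1 + 18\right)^{2}}{3}} = \frac{1}{\frac{3}{1341991} + \frac{2 \cdot 19^{2}}{3}} = \frac{1}{\frac{3}{1341991} + \frac{2}{3} \cdot 361} = \frac{1}{\frac{3}{1341991} + \frac{722}{3}} = \frac{1}{\frac{968917511}{4025973}} = \frac{4025973}{968917511}$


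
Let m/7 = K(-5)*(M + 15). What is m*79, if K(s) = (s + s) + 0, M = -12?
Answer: -16590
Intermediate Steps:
K(s) = 2*s (K(s) = 2*s + 0 = 2*s)
m = -210 (m = 7*((2*(-5))*(-12 + 15)) = 7*(-10*3) = 7*(-30) = -210)
m*79 = -210*79 = -16590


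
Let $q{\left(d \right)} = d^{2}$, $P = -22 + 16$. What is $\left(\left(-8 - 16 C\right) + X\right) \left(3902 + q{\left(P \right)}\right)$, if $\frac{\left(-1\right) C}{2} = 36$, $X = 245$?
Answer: $5469882$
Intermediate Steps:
$P = -6$
$C = -72$ ($C = \left(-2\right) 36 = -72$)
$\left(\left(-8 - 16 C\right) + X\right) \left(3902 + q{\left(P \right)}\right) = \left(\left(-8 - -1152\right) + 245\right) \left(3902 + \left(-6\right)^{2}\right) = \left(\left(-8 + 1152\right) + 245\right) \left(3902 + 36\right) = \left(1144 + 245\right) 3938 = 1389 \cdot 3938 = 5469882$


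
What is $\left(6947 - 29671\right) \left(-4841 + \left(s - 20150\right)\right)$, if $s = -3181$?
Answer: $640180528$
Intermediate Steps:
$\left(6947 - 29671\right) \left(-4841 + \left(s - 20150\right)\right) = \left(6947 - 29671\right) \left(-4841 - 23331\right) = - 22724 \left(-4841 - 23331\right) = \left(-22724\right) \left(-28172\right) = 640180528$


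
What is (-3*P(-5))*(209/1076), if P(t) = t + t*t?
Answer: -3135/269 ≈ -11.654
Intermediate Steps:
P(t) = t + t**2
(-3*P(-5))*(209/1076) = (-(-15)*(1 - 5))*(209/1076) = (-(-15)*(-4))*(209*(1/1076)) = -3*20*(209/1076) = -60*209/1076 = -3135/269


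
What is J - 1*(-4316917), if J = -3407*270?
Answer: 3397027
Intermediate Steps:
J = -919890
J - 1*(-4316917) = -919890 - 1*(-4316917) = -919890 + 4316917 = 3397027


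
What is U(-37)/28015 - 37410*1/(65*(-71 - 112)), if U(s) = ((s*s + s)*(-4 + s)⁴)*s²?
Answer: 314320670539438/1708915 ≈ 1.8393e+8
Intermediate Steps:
U(s) = s²*(-4 + s)⁴*(s + s²) (U(s) = ((s² + s)*(-4 + s)⁴)*s² = ((s + s²)*(-4 + s)⁴)*s² = ((-4 + s)⁴*(s + s²))*s² = s²*(-4 + s)⁴*(s + s²))
U(-37)/28015 - 37410*1/(65*(-71 - 112)) = ((-37)³*(-4 - 37)⁴*(1 - 37))/28015 - 37410*1/(65*(-71 - 112)) = -50653*(-41)⁴*(-36)*(1/28015) - 37410/(65*(-183)) = -50653*2825761*(-36)*(1/28015) - 37410/(-11895) = 5152797789588*(1/28015) - 37410*(-1/11895) = 5152797789588/28015 + 2494/793 = 314320670539438/1708915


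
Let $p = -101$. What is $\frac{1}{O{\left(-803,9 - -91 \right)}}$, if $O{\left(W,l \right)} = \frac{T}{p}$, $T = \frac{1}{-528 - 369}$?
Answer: $90597$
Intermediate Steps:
$T = - \frac{1}{897}$ ($T = \frac{1}{-897} = - \frac{1}{897} \approx -0.0011148$)
$O{\left(W,l \right)} = \frac{1}{90597}$ ($O{\left(W,l \right)} = - \frac{1}{897 \left(-101\right)} = \left(- \frac{1}{897}\right) \left(- \frac{1}{101}\right) = \frac{1}{90597}$)
$\frac{1}{O{\left(-803,9 - -91 \right)}} = \frac{1}{\frac{1}{90597}} = 90597$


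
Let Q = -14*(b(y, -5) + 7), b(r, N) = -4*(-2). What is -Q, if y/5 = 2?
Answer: 210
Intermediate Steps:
y = 10 (y = 5*2 = 10)
b(r, N) = 8
Q = -210 (Q = -14*(8 + 7) = -14*15 = -210)
-Q = -1*(-210) = 210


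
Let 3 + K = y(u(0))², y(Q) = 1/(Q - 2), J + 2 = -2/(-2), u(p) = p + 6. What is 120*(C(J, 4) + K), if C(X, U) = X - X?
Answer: -705/2 ≈ -352.50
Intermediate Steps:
u(p) = 6 + p
J = -1 (J = -2 - 2/(-2) = -2 - 2*(-½) = -2 + 1 = -1)
C(X, U) = 0
y(Q) = 1/(-2 + Q)
K = -47/16 (K = -3 + (1/(-2 + (6 + 0)))² = -3 + (1/(-2 + 6))² = -3 + (1/4)² = -3 + (¼)² = -3 + 1/16 = -47/16 ≈ -2.9375)
120*(C(J, 4) + K) = 120*(0 - 47/16) = 120*(-47/16) = -705/2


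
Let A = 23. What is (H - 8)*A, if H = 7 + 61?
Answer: 1380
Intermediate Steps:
H = 68
(H - 8)*A = (68 - 8)*23 = 60*23 = 1380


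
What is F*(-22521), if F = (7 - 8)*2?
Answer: 45042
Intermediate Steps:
F = -2 (F = -1*2 = -2)
F*(-22521) = -2*(-22521) = 45042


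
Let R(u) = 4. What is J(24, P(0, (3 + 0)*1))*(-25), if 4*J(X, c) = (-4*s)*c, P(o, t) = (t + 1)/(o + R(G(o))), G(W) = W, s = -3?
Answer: -75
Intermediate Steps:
P(o, t) = (1 + t)/(4 + o) (P(o, t) = (t + 1)/(o + 4) = (1 + t)/(4 + o))
J(X, c) = 3*c (J(X, c) = ((-4*(-3))*c)/4 = (12*c)/4 = 3*c)
J(24, P(0, (3 + 0)*1))*(-25) = (3*((1 + (3 + 0)*1)/(4 + 0)))*(-25) = (3*((1 + 3*1)/4))*(-25) = (3*((1 + 3)/4))*(-25) = (3*((¼)*4))*(-25) = (3*1)*(-25) = 3*(-25) = -75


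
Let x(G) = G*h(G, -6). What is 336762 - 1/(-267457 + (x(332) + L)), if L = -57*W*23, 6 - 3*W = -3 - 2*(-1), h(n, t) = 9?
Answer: 90093264337/267528 ≈ 3.3676e+5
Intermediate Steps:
W = 7/3 (W = 2 - (-3 - 2*(-1))/3 = 2 - (-3 + 2)/3 = 2 - ⅓*(-1) = 2 + ⅓ = 7/3 ≈ 2.3333)
x(G) = 9*G (x(G) = G*9 = 9*G)
L = -3059 (L = -57*7/3*23 = -133*23 = -3059)
336762 - 1/(-267457 + (x(332) + L)) = 336762 - 1/(-267457 + (9*332 - 3059)) = 336762 - 1/(-267457 + (2988 - 3059)) = 336762 - 1/(-267457 - 71) = 336762 - 1/(-267528) = 336762 - 1*(-1/267528) = 336762 + 1/267528 = 90093264337/267528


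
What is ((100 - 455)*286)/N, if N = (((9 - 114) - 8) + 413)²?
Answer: -10153/9000 ≈ -1.1281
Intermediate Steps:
N = 90000 (N = ((-105 - 8) + 413)² = (-113 + 413)² = 300² = 90000)
((100 - 455)*286)/N = ((100 - 455)*286)/90000 = -355*286*(1/90000) = -101530*1/90000 = -10153/9000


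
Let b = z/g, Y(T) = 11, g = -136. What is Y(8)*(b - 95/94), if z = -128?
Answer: -1221/1598 ≈ -0.76408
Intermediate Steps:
b = 16/17 (b = -128/(-136) = -128*(-1/136) = 16/17 ≈ 0.94118)
Y(8)*(b - 95/94) = 11*(16/17 - 95/94) = 11*(-111/1598) = -1221/1598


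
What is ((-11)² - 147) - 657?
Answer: -683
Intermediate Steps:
((-11)² - 147) - 657 = (121 - 147) - 657 = -26 - 657 = -683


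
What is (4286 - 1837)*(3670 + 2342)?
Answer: 14723388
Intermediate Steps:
(4286 - 1837)*(3670 + 2342) = 2449*6012 = 14723388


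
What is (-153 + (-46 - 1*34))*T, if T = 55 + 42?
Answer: -22601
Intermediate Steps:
T = 97
(-153 + (-46 - 1*34))*T = (-153 + (-46 - 1*34))*97 = (-153 + (-46 - 34))*97 = (-153 - 80)*97 = -233*97 = -22601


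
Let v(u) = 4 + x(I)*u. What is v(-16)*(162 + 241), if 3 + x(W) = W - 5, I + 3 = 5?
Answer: 40300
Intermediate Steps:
I = 2 (I = -3 + 5 = 2)
x(W) = -8 + W (x(W) = -3 + (W - 5) = -3 + (-5 + W) = -8 + W)
v(u) = 4 - 6*u (v(u) = 4 + (-8 + 2)*u = 4 - 6*u)
v(-16)*(162 + 241) = (4 - 6*(-16))*(162 + 241) = (4 + 96)*403 = 100*403 = 40300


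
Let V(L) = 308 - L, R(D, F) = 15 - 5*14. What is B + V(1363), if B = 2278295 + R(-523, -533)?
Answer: 2277185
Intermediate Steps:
R(D, F) = -55 (R(D, F) = 15 - 70 = -55)
B = 2278240 (B = 2278295 - 55 = 2278240)
B + V(1363) = 2278240 + (308 - 1*1363) = 2278240 + (308 - 1363) = 2278240 - 1055 = 2277185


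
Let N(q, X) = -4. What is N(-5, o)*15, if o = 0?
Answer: -60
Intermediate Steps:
N(-5, o)*15 = -4*15 = -60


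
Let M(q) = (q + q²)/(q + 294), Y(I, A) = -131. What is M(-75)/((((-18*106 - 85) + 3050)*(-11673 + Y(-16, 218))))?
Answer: -925/455404222 ≈ -2.0312e-6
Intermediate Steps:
M(q) = (q + q²)/(294 + q)
M(-75)/((((-18*106 - 85) + 3050)*(-11673 + Y(-16, 218)))) = (-75*(1 - 75)/(294 - 75))/((((-18*106 - 85) + 3050)*(-11673 - 131))) = (-75*(-74)/219)/((((-1908 - 85) + 3050)*(-11804))) = (-75*1/219*(-74))/(((-1993 + 3050)*(-11804))) = 1850/(73*((1057*(-11804)))) = (1850/73)/(-12476828) = (1850/73)*(-1/12476828) = -925/455404222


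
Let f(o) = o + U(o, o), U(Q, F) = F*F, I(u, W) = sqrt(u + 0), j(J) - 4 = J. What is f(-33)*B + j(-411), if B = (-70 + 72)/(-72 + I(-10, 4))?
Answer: -1133011/2597 - 1056*I*sqrt(10)/2597 ≈ -436.28 - 1.2859*I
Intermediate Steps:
j(J) = 4 + J
I(u, W) = sqrt(u)
B = 2/(-72 + I*sqrt(10)) (B = (-70 + 72)/(-72 + sqrt(-10)) = 2/(-72 + I*sqrt(10)) ≈ -0.027724 - 0.0012177*I)
U(Q, F) = F**2
f(o) = o + o**2
f(-33)*B + j(-411) = (-33*(1 - 33))*(-72/2597 - I*sqrt(10)/2597) + (4 - 411) = (-33*(-32))*(-72/2597 - I*sqrt(10)/2597) - 407 = 1056*(-72/2597 - I*sqrt(10)/2597) - 407 = (-76032/2597 - 1056*I*sqrt(10)/2597) - 407 = -1133011/2597 - 1056*I*sqrt(10)/2597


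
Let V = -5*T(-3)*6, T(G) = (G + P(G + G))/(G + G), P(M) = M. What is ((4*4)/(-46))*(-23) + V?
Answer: -37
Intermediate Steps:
T(G) = 3/2 (T(G) = (G + (G + G))/(G + G) = (G + 2*G)/((2*G)) = (3*G)*(1/(2*G)) = 3/2)
V = -45 (V = -5*3/2*6 = -15/2*6 = -45)
((4*4)/(-46))*(-23) + V = ((4*4)/(-46))*(-23) - 45 = (16*(-1/46))*(-23) - 45 = -8/23*(-23) - 45 = 8 - 45 = -37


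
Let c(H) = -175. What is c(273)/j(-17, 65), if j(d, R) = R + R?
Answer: -35/26 ≈ -1.3462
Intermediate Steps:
j(d, R) = 2*R
c(273)/j(-17, 65) = -175/(2*65) = -175/130 = -175*1/130 = -35/26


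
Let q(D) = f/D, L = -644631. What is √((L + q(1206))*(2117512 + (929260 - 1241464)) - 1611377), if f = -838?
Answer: I*√47017082593614209/201 ≈ 1.0788e+6*I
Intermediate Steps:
q(D) = -838/D
√((L + q(1206))*(2117512 + (929260 - 1241464)) - 1611377) = √((-644631 - 838/1206)*(2117512 + (929260 - 1241464)) - 1611377) = √((-644631 - 838*1/1206)*(2117512 - 312204) - 1611377) = √((-644631 - 419/603)*1805308 - 1611377) = √(-388712912/603*1805308 - 1611377) = √(-701746529736896/603 - 1611377) = √(-701747501397227/603) = I*√47017082593614209/201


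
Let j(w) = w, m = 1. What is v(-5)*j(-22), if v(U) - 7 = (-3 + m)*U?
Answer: -374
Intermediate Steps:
v(U) = 7 - 2*U (v(U) = 7 + (-3 + 1)*U = 7 - 2*U)
v(-5)*j(-22) = (7 - 2*(-5))*(-22) = (7 + 10)*(-22) = 17*(-22) = -374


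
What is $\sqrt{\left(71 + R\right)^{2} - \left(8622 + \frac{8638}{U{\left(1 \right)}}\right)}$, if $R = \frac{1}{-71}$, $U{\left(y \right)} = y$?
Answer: $\frac{2 i \sqrt{15401515}}{71} \approx 110.55 i$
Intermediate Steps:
$R = - \frac{1}{71} \approx -0.014085$
$\sqrt{\left(71 + R\right)^{2} - \left(8622 + \frac{8638}{U{\left(1 \right)}}\right)} = \sqrt{\left(71 - \frac{1}{71}\right)^{2} - \left(8622 + \frac{8638}{1}\right)} = \sqrt{\left(\frac{5040}{71}\right)^{2} - \left(8622 + 8638 \cdot 1\right)} = \sqrt{\frac{25401600}{5041} - 17260} = \sqrt{- \frac{61606060}{5041}} = \frac{2 i \sqrt{15401515}}{71}$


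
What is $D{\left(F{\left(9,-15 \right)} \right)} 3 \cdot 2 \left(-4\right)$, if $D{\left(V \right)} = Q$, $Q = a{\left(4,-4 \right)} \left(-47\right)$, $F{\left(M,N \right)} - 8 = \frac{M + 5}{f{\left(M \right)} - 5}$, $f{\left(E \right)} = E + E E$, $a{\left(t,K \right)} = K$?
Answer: $-4512$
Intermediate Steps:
$f{\left(E \right)} = E + E^{2}$
$F{\left(M,N \right)} = 8 + \frac{5 + M}{-5 + M \left(1 + M\right)}$ ($F{\left(M,N \right)} = 8 + \frac{M + 5}{M \left(1 + M\right) - 5} = 8 + \frac{5 + M}{-5 + M \left(1 + M\right)}$)
$Q = 188$ ($Q = \left(-4\right) \left(-47\right) = 188$)
$D{\left(V \right)} = 188$
$D{\left(F{\left(9,-15 \right)} \right)} 3 \cdot 2 \left(-4\right) = 188 \cdot 3 \cdot 2 \left(-4\right) = 188 \cdot 6 \left(-4\right) = 188 \left(-24\right) = -4512$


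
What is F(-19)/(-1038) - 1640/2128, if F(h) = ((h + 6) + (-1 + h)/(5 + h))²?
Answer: -144904/161063 ≈ -0.89967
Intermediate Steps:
F(h) = (6 + h + (-1 + h)/(5 + h))² (F(h) = ((6 + h) + (-1 + h)/(5 + h))² = (6 + h + (-1 + h)/(5 + h))²)
F(-19)/(-1038) - 1640/2128 = ((29 + (-19)² + 12*(-19))²/(5 - 19)²)/(-1038) - 1640/2128 = ((29 + 361 - 228)²/(-14)²)*(-1/1038) - 1640*1/2128 = ((1/196)*162²)*(-1/1038) - 205/266 = ((1/196)*26244)*(-1/1038) - 205/266 = (6561/49)*(-1/1038) - 205/266 = -2187/16954 - 205/266 = -144904/161063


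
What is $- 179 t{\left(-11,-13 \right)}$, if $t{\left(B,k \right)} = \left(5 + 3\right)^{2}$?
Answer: $-11456$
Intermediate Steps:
$t{\left(B,k \right)} = 64$ ($t{\left(B,k \right)} = 8^{2} = 64$)
$- 179 t{\left(-11,-13 \right)} = \left(-179\right) 64 = -11456$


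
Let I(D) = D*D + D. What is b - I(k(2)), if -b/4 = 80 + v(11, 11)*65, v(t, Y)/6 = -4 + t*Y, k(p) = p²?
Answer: -182860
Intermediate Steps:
v(t, Y) = -24 + 6*Y*t (v(t, Y) = 6*(-4 + t*Y) = 6*(-4 + Y*t) = -24 + 6*Y*t)
I(D) = D + D² (I(D) = D² + D = D + D²)
b = -182840 (b = -4*(80 + (-24 + 6*11*11)*65) = -4*(80 + (-24 + 726)*65) = -4*(80 + 702*65) = -4*(80 + 45630) = -4*45710 = -182840)
b - I(k(2)) = -182840 - 2²*(1 + 2²) = -182840 - 4*(1 + 4) = -182840 - 4*5 = -182840 - 1*20 = -182840 - 20 = -182860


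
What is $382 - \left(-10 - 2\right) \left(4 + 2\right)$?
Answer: $454$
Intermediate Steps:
$382 - \left(-10 - 2\right) \left(4 + 2\right) = 382 - \left(-12\right) 6 = 382 - -72 = 382 + 72 = 454$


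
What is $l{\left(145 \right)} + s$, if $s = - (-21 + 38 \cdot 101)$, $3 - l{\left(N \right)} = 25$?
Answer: $-3839$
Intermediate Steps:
$l{\left(N \right)} = -22$ ($l{\left(N \right)} = 3 - 25 = -22$)
$s = -3817$ ($s = - (-21 + 3838) = \left(-1\right) 3817 = -3817$)
$l{\left(145 \right)} + s = -22 - 3817 = -3839$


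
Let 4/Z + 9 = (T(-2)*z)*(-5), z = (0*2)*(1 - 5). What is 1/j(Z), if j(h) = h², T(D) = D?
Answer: 81/16 ≈ 5.0625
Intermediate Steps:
z = 0 (z = 0*(-4) = 0)
Z = -4/9 (Z = 4/(-9 - 2*0*(-5)) = 4/(-9 + 0*(-5)) = 4/(-9 + 0) = 4/(-9) = 4*(-⅑) = -4/9 ≈ -0.44444)
1/j(Z) = 1/((-4/9)²) = 1/(16/81) = 81/16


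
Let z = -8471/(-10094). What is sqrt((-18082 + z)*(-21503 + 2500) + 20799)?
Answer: sqrt(714505022254302)/1442 ≈ 18537.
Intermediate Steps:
z = 8471/10094 (z = -8471*(-1/10094) = 8471/10094 ≈ 0.83921)
sqrt((-18082 + z)*(-21503 + 2500) + 20799) = sqrt((-18082 + 8471/10094)*(-21503 + 2500) + 20799) = sqrt(-182511237/10094*(-19003) + 20799) = sqrt(3468261036711/10094 + 20799) = sqrt(3468470981817/10094) = sqrt(714505022254302)/1442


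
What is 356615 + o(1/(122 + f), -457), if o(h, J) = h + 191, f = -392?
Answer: 96337619/270 ≈ 3.5681e+5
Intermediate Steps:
o(h, J) = 191 + h
356615 + o(1/(122 + f), -457) = 356615 + (191 + 1/(122 - 392)) = 356615 + (191 + 1/(-270)) = 356615 + (191 - 1/270) = 356615 + 51569/270 = 96337619/270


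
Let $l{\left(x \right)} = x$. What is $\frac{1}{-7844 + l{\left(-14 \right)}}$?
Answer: $- \frac{1}{7858} \approx -0.00012726$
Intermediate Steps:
$\frac{1}{-7844 + l{\left(-14 \right)}} = \frac{1}{-7844 - 14} = \frac{1}{-7858} = - \frac{1}{7858}$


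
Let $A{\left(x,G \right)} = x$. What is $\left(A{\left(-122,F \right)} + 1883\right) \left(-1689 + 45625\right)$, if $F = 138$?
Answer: $77371296$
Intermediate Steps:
$\left(A{\left(-122,F \right)} + 1883\right) \left(-1689 + 45625\right) = \left(-122 + 1883\right) \left(-1689 + 45625\right) = 1761 \cdot 43936 = 77371296$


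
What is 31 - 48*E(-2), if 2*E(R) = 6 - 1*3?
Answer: -41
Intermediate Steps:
E(R) = 3/2 (E(R) = (6 - 1*3)/2 = (6 - 3)/2 = (½)*3 = 3/2)
31 - 48*E(-2) = 31 - 48*3/2 = 31 - 72 = -41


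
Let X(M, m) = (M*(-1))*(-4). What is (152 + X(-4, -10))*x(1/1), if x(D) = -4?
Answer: -544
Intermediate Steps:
X(M, m) = 4*M (X(M, m) = -M*(-4) = 4*M)
(152 + X(-4, -10))*x(1/1) = (152 + 4*(-4))*(-4) = (152 - 16)*(-4) = 136*(-4) = -544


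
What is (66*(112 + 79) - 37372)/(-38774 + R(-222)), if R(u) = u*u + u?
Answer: -12383/5144 ≈ -2.4073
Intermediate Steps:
R(u) = u + u**2 (R(u) = u**2 + u = u + u**2)
(66*(112 + 79) - 37372)/(-38774 + R(-222)) = (66*(112 + 79) - 37372)/(-38774 - 222*(1 - 222)) = (66*191 - 37372)/(-38774 - 222*(-221)) = (12606 - 37372)/(-38774 + 49062) = -24766/10288 = -24766*1/10288 = -12383/5144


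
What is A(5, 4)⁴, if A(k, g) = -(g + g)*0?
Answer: 0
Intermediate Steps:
A(k, g) = 0 (A(k, g) = -2*g*0 = 0)
A(5, 4)⁴ = 0⁴ = 0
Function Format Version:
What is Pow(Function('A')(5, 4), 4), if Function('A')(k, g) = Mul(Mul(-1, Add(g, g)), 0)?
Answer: 0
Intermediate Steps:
Function('A')(k, g) = 0 (Function('A')(k, g) = Mul(Mul(-1, Mul(2, g)), 0) = Mul(Mul(-2, g), 0) = 0)
Pow(Function('A')(5, 4), 4) = Pow(0, 4) = 0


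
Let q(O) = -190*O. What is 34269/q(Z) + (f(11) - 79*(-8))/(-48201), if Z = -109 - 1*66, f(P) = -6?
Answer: 1630985569/1602683250 ≈ 1.0177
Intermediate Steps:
Z = -175 (Z = -109 - 66 = -175)
34269/q(Z) + (f(11) - 79*(-8))/(-48201) = 34269/((-190*(-175))) + (-6 - 79*(-8))/(-48201) = 34269/33250 + (-6 + 632)*(-1/48201) = 34269*(1/33250) + 626*(-1/48201) = 34269/33250 - 626/48201 = 1630985569/1602683250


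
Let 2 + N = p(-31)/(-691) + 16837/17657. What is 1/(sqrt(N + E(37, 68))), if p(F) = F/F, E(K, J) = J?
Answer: sqrt(2491691214196981)/408440926 ≈ 0.12221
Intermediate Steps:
p(F) = 1
N = -12785264/12200987 (N = -2 + (1/(-691) + 16837/17657) = -2 + (1*(-1/691) + 16837*(1/17657)) = -2 + (-1/691 + 16837/17657) = -2 + 11616710/12200987 = -12785264/12200987 ≈ -1.0479)
1/(sqrt(N + E(37, 68))) = 1/(sqrt(-12785264/12200987 + 68)) = 1/(sqrt(816881852/12200987)) = 1/(2*sqrt(2491691214196981)/12200987) = sqrt(2491691214196981)/408440926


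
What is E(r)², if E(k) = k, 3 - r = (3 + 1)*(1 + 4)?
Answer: 289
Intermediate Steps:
r = -17 (r = 3 - (3 + 1)*(1 + 4) = 3 - 4*5 = 3 - 1*20 = 3 - 20 = -17)
E(r)² = (-17)² = 289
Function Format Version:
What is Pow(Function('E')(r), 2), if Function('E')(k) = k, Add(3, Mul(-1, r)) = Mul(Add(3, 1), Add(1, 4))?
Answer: 289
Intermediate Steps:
r = -17 (r = Add(3, Mul(-1, Mul(Add(3, 1), Add(1, 4)))) = Add(3, Mul(-1, Mul(4, 5))) = Add(3, Mul(-1, 20)) = Add(3, -20) = -17)
Pow(Function('E')(r), 2) = Pow(-17, 2) = 289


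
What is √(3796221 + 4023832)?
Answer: √7820053 ≈ 2796.4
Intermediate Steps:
√(3796221 + 4023832) = √7820053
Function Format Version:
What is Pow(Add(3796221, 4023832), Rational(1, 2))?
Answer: Pow(7820053, Rational(1, 2)) ≈ 2796.4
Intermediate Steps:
Pow(Add(3796221, 4023832), Rational(1, 2)) = Pow(7820053, Rational(1, 2))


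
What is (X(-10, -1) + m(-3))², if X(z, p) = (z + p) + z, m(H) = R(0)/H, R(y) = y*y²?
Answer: 441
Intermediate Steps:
R(y) = y³
m(H) = 0 (m(H) = 0³/H = 0/H = 0)
X(z, p) = p + 2*z (X(z, p) = (p + z) + z = p + 2*z)
(X(-10, -1) + m(-3))² = ((-1 + 2*(-10)) + 0)² = ((-1 - 20) + 0)² = (-21 + 0)² = (-21)² = 441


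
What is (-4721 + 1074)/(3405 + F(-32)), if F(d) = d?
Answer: -3647/3373 ≈ -1.0812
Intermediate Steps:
(-4721 + 1074)/(3405 + F(-32)) = (-4721 + 1074)/(3405 - 32) = -3647/3373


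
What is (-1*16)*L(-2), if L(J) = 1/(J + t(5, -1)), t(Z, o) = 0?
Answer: 8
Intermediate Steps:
L(J) = 1/J (L(J) = 1/(J + 0) = 1/J)
(-1*16)*L(-2) = -1*16/(-2) = -16*(-½) = 8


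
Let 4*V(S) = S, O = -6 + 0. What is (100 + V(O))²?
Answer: 38809/4 ≈ 9702.3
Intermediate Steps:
O = -6
V(S) = S/4
(100 + V(O))² = (100 + (¼)*(-6))² = (100 - 3/2)² = (197/2)² = 38809/4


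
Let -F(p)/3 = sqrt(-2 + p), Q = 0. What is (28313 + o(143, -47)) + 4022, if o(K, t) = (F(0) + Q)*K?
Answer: 32335 - 429*I*sqrt(2) ≈ 32335.0 - 606.7*I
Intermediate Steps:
F(p) = -3*sqrt(-2 + p)
o(K, t) = -3*I*K*sqrt(2) (o(K, t) = (-3*sqrt(-2 + 0) + 0)*K = (-3*I*sqrt(2) + 0)*K = (-3*I*sqrt(2))*K = -3*I*K*sqrt(2))
(28313 + o(143, -47)) + 4022 = (28313 - 3*I*143*sqrt(2)) + 4022 = (28313 - 429*I*sqrt(2)) + 4022 = 32335 - 429*I*sqrt(2)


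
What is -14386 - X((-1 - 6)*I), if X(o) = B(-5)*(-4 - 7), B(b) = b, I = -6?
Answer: -14441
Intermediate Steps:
X(o) = 55 (X(o) = -5*(-4 - 7) = -5*(-11) = 55)
-14386 - X((-1 - 6)*I) = -14386 - 1*55 = -14386 - 55 = -14441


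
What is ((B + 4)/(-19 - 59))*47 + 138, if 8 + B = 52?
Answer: 1418/13 ≈ 109.08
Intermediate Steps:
B = 44 (B = -8 + 52 = 44)
((B + 4)/(-19 - 59))*47 + 138 = ((44 + 4)/(-19 - 59))*47 + 138 = (48/(-78))*47 + 138 = (48*(-1/78))*47 + 138 = -8/13*47 + 138 = -376/13 + 138 = 1418/13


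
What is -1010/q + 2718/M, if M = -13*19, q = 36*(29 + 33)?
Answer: -3158023/275652 ≈ -11.457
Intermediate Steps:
q = 2232 (q = 36*62 = 2232)
M = -247
-1010/q + 2718/M = -1010/2232 + 2718/(-247) = -1010*1/2232 + 2718*(-1/247) = -505/1116 - 2718/247 = -3158023/275652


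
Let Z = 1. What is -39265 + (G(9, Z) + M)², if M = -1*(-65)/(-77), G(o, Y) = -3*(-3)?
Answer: -232407801/5929 ≈ -39199.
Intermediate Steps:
G(o, Y) = 9
M = -65/77 (M = 65*(-1/77) = -65/77 ≈ -0.84416)
-39265 + (G(9, Z) + M)² = -39265 + (9 - 65/77)² = -39265 + (628/77)² = -39265 + 394384/5929 = -232407801/5929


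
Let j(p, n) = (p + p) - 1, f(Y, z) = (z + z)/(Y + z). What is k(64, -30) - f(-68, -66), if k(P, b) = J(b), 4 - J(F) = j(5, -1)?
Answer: -401/67 ≈ -5.9851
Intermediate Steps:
f(Y, z) = 2*z/(Y + z) (f(Y, z) = (2*z)/(Y + z) = 2*z/(Y + z))
j(p, n) = -1 + 2*p (j(p, n) = 2*p - 1 = -1 + 2*p)
J(F) = -5 (J(F) = 4 - (-1 + 2*5) = 4 - (-1 + 10) = 4 - 1*9 = 4 - 9 = -5)
k(P, b) = -5
k(64, -30) - f(-68, -66) = -5 - 2*(-66)/(-68 - 66) = -5 - 2*(-66)/(-134) = -5 - 2*(-66)*(-1)/134 = -5 - 1*66/67 = -5 - 66/67 = -401/67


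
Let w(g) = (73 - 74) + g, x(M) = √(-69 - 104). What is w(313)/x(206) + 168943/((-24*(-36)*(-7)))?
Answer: -168943/6048 - 312*I*√173/173 ≈ -27.934 - 23.721*I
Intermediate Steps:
x(M) = I*√173 (x(M) = √(-173) = I*√173)
w(g) = -1 + g
w(313)/x(206) + 168943/((-24*(-36)*(-7))) = (-1 + 313)/((I*√173)) + 168943/((-24*(-36)*(-7))) = 312*(-I*√173/173) + 168943/((864*(-7))) = -312*I*√173/173 + 168943/(-6048) = -312*I*√173/173 + 168943*(-1/6048) = -312*I*√173/173 - 168943/6048 = -168943/6048 - 312*I*√173/173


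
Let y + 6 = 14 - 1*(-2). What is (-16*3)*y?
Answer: -480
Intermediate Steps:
y = 10 (y = -6 + (14 - 1*(-2)) = -6 + (14 + 2) = -6 + 16 = 10)
(-16*3)*y = -16*3*10 = -48*10 = -480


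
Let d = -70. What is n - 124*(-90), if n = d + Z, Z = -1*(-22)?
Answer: 11112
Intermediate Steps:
Z = 22
n = -48 (n = -70 + 22 = -48)
n - 124*(-90) = -48 - 124*(-90) = -48 + 11160 = 11112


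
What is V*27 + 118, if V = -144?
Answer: -3770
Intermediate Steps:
V*27 + 118 = -144*27 + 118 = -3888 + 118 = -3770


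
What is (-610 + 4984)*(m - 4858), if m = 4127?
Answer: -3197394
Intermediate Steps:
(-610 + 4984)*(m - 4858) = (-610 + 4984)*(4127 - 4858) = 4374*(-731) = -3197394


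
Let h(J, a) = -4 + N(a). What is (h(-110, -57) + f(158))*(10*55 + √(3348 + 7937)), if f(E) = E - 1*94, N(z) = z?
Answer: 1650 + 3*√11285 ≈ 1968.7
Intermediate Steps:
h(J, a) = -4 + a
f(E) = -94 + E (f(E) = E - 94 = -94 + E)
(h(-110, -57) + f(158))*(10*55 + √(3348 + 7937)) = ((-4 - 57) + (-94 + 158))*(10*55 + √(3348 + 7937)) = (-61 + 64)*(550 + √11285) = 3*(550 + √11285) = 1650 + 3*√11285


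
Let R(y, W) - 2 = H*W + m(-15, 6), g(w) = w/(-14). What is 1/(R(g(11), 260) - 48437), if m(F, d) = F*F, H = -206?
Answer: -1/101770 ≈ -9.8261e-6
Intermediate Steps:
g(w) = -w/14 (g(w) = w*(-1/14) = -w/14)
m(F, d) = F²
R(y, W) = 227 - 206*W (R(y, W) = 2 + (-206*W + (-15)²) = 2 + (-206*W + 225) = 2 + (225 - 206*W) = 227 - 206*W)
1/(R(g(11), 260) - 48437) = 1/((227 - 206*260) - 48437) = 1/((227 - 53560) - 48437) = 1/(-53333 - 48437) = 1/(-101770) = -1/101770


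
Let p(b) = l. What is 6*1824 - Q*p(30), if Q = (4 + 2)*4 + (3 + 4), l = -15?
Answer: 11409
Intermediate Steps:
p(b) = -15
Q = 31 (Q = 6*4 + 7 = 24 + 7 = 31)
6*1824 - Q*p(30) = 6*1824 - 31*(-15) = 10944 - 1*(-465) = 10944 + 465 = 11409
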